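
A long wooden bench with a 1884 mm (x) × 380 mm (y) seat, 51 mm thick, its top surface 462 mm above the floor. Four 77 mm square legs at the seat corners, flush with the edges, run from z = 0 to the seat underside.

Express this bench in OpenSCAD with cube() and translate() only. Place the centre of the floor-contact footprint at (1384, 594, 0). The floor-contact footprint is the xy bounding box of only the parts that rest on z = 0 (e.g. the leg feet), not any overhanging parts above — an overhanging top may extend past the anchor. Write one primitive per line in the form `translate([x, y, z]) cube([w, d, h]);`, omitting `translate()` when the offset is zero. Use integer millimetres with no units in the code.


translate([442, 404, 411]) cube([1884, 380, 51]);
translate([442, 404, 0]) cube([77, 77, 411]);
translate([442, 707, 0]) cube([77, 77, 411]);
translate([2249, 404, 0]) cube([77, 77, 411]);
translate([2249, 707, 0]) cube([77, 77, 411]);


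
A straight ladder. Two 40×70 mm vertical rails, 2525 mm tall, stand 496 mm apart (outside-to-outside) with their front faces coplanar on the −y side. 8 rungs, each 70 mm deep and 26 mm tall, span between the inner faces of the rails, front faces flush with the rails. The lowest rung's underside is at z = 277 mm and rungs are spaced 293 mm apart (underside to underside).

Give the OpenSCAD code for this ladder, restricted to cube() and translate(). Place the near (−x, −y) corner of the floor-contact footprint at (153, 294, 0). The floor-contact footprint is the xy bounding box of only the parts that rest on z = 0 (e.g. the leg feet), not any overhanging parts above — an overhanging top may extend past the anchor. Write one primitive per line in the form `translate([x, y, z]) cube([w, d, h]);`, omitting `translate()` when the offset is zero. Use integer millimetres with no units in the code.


// rung span = 496 - 2*40 = 416
// rung[k] z = 277 + k*293
translate([153, 294, 0]) cube([40, 70, 2525]);
translate([609, 294, 0]) cube([40, 70, 2525]);
translate([193, 294, 277]) cube([416, 70, 26]);
translate([193, 294, 570]) cube([416, 70, 26]);
translate([193, 294, 863]) cube([416, 70, 26]);
translate([193, 294, 1156]) cube([416, 70, 26]);
translate([193, 294, 1449]) cube([416, 70, 26]);
translate([193, 294, 1742]) cube([416, 70, 26]);
translate([193, 294, 2035]) cube([416, 70, 26]);
translate([193, 294, 2328]) cube([416, 70, 26]);


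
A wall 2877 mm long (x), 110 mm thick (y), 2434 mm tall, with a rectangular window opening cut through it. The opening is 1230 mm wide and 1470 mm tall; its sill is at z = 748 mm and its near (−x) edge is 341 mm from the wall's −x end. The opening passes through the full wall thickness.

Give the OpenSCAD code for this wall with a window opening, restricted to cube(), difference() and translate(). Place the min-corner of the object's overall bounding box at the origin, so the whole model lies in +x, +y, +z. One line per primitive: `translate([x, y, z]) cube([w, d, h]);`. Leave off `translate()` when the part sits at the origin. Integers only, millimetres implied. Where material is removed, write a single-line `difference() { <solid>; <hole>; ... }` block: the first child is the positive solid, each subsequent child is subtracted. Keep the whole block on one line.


difference() { cube([2877, 110, 2434]); translate([341, 0, 748]) cube([1230, 110, 1470]); }


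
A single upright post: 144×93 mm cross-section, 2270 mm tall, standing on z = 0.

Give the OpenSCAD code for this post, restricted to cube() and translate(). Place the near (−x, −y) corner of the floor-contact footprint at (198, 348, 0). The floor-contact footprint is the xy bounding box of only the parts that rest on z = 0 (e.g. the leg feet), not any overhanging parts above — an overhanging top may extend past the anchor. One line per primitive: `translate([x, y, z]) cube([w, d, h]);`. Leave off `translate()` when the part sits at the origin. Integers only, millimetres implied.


translate([198, 348, 0]) cube([144, 93, 2270]);


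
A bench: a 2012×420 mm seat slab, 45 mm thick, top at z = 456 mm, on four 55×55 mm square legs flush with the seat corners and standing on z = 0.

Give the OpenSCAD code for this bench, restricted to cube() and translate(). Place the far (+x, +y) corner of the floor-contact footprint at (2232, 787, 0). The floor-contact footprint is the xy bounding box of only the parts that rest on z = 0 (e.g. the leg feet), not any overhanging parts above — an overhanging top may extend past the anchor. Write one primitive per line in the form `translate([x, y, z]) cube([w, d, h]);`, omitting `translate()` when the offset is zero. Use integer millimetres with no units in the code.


translate([220, 367, 411]) cube([2012, 420, 45]);
translate([220, 367, 0]) cube([55, 55, 411]);
translate([220, 732, 0]) cube([55, 55, 411]);
translate([2177, 367, 0]) cube([55, 55, 411]);
translate([2177, 732, 0]) cube([55, 55, 411]);


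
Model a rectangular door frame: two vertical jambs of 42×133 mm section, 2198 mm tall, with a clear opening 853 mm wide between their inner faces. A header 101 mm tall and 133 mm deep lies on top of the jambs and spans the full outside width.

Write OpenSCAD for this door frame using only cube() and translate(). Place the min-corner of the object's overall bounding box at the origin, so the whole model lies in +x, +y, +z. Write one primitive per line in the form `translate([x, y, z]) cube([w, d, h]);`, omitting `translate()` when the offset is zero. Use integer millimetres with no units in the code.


cube([42, 133, 2198]);
translate([895, 0, 0]) cube([42, 133, 2198]);
translate([0, 0, 2198]) cube([937, 133, 101]);


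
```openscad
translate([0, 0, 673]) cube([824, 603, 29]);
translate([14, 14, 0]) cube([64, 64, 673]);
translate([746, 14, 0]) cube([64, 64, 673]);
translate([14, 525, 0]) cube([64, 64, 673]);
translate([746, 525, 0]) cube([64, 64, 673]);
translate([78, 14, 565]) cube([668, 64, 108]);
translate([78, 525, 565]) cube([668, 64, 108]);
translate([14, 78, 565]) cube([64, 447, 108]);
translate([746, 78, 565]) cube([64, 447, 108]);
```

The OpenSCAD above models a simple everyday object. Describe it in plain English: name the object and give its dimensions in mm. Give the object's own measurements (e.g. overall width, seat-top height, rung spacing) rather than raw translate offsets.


A rectangular dining table. The top is 824×603×29 mm with its upper surface at z = 702 mm. It stands on four 64×64 mm square legs, each inset 14 mm from the nearest pair of top edges, running from the floor to the underside of the top. Four apron rails, 64 mm thick and 108 mm tall, run between adjacent legs with their top edges flush with the underside of the top and their outer faces flush with the legs' outer faces.


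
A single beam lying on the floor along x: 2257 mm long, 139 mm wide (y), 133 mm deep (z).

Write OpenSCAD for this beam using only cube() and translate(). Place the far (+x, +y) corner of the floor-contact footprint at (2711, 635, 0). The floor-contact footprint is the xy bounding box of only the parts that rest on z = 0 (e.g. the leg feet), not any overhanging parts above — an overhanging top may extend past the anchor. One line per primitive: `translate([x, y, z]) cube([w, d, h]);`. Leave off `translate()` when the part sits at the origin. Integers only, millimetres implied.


translate([454, 496, 0]) cube([2257, 139, 133]);


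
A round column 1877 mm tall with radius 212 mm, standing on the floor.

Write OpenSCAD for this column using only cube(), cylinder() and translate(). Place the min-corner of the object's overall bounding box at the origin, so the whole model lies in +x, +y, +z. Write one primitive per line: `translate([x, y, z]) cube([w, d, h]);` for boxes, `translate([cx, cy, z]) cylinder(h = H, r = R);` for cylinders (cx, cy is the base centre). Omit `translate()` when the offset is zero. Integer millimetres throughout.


translate([212, 212, 0]) cylinder(h = 1877, r = 212);


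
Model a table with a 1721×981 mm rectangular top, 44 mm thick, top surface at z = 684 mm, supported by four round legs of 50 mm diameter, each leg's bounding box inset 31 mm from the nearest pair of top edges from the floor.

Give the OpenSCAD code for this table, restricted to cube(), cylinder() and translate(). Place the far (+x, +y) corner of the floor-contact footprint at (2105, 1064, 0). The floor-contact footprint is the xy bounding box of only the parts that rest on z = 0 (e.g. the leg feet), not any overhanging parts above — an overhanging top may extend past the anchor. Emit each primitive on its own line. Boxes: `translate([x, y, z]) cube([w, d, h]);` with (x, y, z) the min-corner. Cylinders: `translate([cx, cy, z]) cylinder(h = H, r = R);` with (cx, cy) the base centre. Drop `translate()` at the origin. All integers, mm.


translate([415, 114, 640]) cube([1721, 981, 44]);
translate([471, 170, 0]) cylinder(h = 640, r = 25);
translate([2080, 170, 0]) cylinder(h = 640, r = 25);
translate([471, 1039, 0]) cylinder(h = 640, r = 25);
translate([2080, 1039, 0]) cylinder(h = 640, r = 25);


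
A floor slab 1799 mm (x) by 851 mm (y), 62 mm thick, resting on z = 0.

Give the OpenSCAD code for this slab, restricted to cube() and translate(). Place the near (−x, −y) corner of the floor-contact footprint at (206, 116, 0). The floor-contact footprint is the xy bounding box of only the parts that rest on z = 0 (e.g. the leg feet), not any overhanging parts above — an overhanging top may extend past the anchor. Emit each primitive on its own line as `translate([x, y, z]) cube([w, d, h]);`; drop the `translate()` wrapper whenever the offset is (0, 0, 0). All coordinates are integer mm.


translate([206, 116, 0]) cube([1799, 851, 62]);


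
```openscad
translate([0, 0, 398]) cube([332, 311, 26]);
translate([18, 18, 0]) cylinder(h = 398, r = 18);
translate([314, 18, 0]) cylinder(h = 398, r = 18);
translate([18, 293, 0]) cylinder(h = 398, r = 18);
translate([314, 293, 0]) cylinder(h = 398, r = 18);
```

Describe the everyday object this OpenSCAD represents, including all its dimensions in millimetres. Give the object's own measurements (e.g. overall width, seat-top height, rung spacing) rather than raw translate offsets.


A simple wooden stool: a rectangular seat 332 mm (x) by 311 mm (y), 26 mm thick, top face at z = 424 mm, on four round legs, each 36 mm in diameter. The legs rest on z = 0, each leg's axis is inset half a diameter from the nearest pair of seat edges (so the leg's bounding box is flush with the corner).


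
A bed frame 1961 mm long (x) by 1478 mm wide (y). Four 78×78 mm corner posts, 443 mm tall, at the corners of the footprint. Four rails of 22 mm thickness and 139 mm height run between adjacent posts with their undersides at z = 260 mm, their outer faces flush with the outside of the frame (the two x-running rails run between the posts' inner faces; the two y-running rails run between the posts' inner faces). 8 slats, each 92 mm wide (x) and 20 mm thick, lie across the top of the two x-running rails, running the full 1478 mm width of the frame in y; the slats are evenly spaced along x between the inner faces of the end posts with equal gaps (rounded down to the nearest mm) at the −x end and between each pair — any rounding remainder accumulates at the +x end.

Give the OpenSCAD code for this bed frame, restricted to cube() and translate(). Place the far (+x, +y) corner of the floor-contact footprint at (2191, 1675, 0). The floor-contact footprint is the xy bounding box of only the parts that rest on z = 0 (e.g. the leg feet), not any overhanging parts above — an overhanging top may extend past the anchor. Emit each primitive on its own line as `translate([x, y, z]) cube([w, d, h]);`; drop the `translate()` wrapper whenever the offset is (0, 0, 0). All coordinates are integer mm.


translate([230, 197, 0]) cube([78, 78, 443]);
translate([230, 1597, 0]) cube([78, 78, 443]);
translate([2113, 197, 0]) cube([78, 78, 443]);
translate([2113, 1597, 0]) cube([78, 78, 443]);
translate([308, 197, 260]) cube([1805, 22, 139]);
translate([308, 1653, 260]) cube([1805, 22, 139]);
translate([230, 275, 260]) cube([22, 1322, 139]);
translate([2169, 275, 260]) cube([22, 1322, 139]);
translate([426, 197, 399]) cube([92, 1478, 20]);
translate([636, 197, 399]) cube([92, 1478, 20]);
translate([846, 197, 399]) cube([92, 1478, 20]);
translate([1056, 197, 399]) cube([92, 1478, 20]);
translate([1266, 197, 399]) cube([92, 1478, 20]);
translate([1476, 197, 399]) cube([92, 1478, 20]);
translate([1686, 197, 399]) cube([92, 1478, 20]);
translate([1896, 197, 399]) cube([92, 1478, 20]);


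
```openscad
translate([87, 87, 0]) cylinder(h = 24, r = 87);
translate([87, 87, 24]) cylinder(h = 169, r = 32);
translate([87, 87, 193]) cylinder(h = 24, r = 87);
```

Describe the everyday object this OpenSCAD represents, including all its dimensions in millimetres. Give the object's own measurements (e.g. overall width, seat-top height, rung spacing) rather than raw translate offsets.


A spool: two coaxial disc flanges of radius 87 mm and thickness 24 mm, joined by a core cylinder of radius 32 mm and height 169 mm. The lower flange rests on z = 0 and the three cylinders share a vertical axis.


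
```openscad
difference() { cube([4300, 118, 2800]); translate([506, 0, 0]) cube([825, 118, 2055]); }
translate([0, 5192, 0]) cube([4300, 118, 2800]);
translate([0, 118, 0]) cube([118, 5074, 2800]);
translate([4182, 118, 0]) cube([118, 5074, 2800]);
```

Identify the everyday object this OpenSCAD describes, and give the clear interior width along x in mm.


A single room. The interior width is 4064 mm.

Four walls enclosing a rectangle with a door in the front wall — a room. Outside width 4300 minus two 118 mm walls gives 4064 mm.


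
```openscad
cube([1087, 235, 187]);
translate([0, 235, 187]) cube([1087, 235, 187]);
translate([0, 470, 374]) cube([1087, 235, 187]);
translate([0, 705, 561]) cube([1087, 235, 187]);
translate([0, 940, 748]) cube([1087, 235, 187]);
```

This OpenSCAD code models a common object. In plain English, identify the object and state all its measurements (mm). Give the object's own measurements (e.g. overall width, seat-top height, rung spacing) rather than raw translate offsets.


A straight staircase of 5 solid steps. Each step is 1087 mm wide (x), 235 mm deep (y, the going) and 187 mm tall (the rise). The first step rests on the floor; each subsequent step sits one going further in +y and one rise higher in +z, directly behind and above the previous step with no overlap.


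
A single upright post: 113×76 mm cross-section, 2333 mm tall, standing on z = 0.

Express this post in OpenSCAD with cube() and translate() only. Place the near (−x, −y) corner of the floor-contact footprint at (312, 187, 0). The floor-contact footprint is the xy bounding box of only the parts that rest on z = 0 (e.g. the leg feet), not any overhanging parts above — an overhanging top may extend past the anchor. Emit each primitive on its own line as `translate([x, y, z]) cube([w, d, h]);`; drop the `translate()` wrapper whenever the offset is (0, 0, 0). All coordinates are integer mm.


translate([312, 187, 0]) cube([113, 76, 2333]);


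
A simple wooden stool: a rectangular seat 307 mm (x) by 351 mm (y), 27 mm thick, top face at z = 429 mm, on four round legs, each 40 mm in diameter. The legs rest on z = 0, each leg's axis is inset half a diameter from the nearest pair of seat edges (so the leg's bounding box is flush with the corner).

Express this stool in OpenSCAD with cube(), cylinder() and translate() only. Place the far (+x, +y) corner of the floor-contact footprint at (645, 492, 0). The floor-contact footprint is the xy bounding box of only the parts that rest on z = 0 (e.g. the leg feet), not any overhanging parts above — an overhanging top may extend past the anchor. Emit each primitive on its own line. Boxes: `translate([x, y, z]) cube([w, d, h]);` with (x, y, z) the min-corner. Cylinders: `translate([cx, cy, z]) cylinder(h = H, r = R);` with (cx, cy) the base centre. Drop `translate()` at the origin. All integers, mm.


// leg_h = 429 - 27 = 402
translate([338, 141, 402]) cube([307, 351, 27]);
translate([358, 161, 0]) cylinder(h = 402, r = 20);
translate([625, 161, 0]) cylinder(h = 402, r = 20);
translate([358, 472, 0]) cylinder(h = 402, r = 20);
translate([625, 472, 0]) cylinder(h = 402, r = 20);


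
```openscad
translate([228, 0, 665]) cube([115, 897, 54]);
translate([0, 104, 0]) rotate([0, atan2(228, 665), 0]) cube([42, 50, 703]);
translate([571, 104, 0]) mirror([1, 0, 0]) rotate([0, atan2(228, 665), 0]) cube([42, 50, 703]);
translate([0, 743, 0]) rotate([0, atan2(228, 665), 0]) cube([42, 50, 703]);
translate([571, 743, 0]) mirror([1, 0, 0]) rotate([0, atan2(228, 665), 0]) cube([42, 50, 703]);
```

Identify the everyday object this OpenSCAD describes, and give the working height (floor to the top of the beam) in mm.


A sawhorse. The overall height is 719 mm.

A beam across two mirrored pairs of raked legs — a sawhorse. The beam's underside is at z = 665 (matching the legs' vertical rise in atan2(228, 665)) and the beam is 54 mm tall, so its top is at 665 + 54 = 719 mm. The raked legs top out at the beam's underside, so that is the highest point.


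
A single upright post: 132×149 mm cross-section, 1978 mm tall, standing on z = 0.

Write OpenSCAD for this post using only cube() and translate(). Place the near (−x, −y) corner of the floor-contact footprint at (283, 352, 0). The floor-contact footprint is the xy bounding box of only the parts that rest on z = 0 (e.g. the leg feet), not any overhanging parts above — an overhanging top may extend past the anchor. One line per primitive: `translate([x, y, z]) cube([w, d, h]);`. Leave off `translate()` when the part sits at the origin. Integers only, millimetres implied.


translate([283, 352, 0]) cube([132, 149, 1978]);


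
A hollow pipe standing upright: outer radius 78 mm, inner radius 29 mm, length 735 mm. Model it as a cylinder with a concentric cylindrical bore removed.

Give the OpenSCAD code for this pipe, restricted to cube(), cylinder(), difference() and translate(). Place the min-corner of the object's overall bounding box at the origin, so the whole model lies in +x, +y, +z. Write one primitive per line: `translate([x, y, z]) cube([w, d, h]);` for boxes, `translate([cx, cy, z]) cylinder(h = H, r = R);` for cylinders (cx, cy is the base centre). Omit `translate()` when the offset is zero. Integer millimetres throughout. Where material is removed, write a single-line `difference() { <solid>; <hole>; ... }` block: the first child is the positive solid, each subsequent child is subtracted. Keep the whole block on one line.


difference() { translate([78, 78, 0]) cylinder(h = 735, r = 78); translate([78, 78, 0]) cylinder(h = 735, r = 29); }


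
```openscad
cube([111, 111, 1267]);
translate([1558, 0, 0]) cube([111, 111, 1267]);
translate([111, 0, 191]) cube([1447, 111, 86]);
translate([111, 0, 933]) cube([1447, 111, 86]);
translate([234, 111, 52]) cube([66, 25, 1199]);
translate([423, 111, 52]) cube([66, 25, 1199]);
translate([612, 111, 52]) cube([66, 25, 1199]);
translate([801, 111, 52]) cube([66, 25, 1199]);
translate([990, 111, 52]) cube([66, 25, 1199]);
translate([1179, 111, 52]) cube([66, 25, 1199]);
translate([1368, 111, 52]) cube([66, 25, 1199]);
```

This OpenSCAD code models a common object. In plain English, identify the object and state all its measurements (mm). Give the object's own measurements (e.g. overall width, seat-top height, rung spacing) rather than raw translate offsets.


A fence section. Two 111×111 mm posts, 1267 mm tall, stand on the floor with a clear span of 1447 mm between their inner faces. Two horizontal rails of 111×86 mm section span the gap between the posts with their undersides at z = 191 mm and z = 933 mm, flush with the posts' −y face. 7 pickets, each 66 mm wide, 25 mm thick and 1199 mm tall, are fixed to the +y face of the rails with their bottoms at z = 52 mm, spaced across the span with a 123 mm gap after the −x post and between neighbouring pickets, with 124 mm left before the +x post.


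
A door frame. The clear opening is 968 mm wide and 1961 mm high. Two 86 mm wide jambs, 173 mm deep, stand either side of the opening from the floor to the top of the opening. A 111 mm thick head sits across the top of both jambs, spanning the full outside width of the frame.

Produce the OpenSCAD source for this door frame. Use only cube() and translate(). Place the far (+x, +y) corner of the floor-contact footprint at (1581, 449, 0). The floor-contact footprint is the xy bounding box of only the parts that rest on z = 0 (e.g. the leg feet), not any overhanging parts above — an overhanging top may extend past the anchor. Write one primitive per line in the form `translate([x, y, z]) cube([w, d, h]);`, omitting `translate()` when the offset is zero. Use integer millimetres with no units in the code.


translate([441, 276, 0]) cube([86, 173, 1961]);
translate([1495, 276, 0]) cube([86, 173, 1961]);
translate([441, 276, 1961]) cube([1140, 173, 111]);


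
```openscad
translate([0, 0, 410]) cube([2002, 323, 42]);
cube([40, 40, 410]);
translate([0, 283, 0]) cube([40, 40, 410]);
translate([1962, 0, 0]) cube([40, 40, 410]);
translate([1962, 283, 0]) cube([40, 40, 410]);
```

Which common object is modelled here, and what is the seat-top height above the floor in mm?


A bench. The seat-top height is 452 mm.

A long slab on four corner posts — a bench. The slab sits at z = 410 with thickness 42, so the top is 410 + 42 = 452 mm.


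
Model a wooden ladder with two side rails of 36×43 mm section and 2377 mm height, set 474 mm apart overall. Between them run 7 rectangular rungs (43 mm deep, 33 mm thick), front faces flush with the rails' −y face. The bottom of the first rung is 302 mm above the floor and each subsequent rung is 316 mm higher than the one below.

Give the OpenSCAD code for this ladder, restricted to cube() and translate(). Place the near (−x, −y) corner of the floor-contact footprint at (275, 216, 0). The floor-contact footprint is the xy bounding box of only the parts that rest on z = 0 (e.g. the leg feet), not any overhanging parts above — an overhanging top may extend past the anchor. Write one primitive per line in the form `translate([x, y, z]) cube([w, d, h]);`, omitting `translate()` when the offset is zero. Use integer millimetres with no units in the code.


// rung span = 474 - 2*36 = 402
// rung[k] z = 302 + k*316
translate([275, 216, 0]) cube([36, 43, 2377]);
translate([713, 216, 0]) cube([36, 43, 2377]);
translate([311, 216, 302]) cube([402, 43, 33]);
translate([311, 216, 618]) cube([402, 43, 33]);
translate([311, 216, 934]) cube([402, 43, 33]);
translate([311, 216, 1250]) cube([402, 43, 33]);
translate([311, 216, 1566]) cube([402, 43, 33]);
translate([311, 216, 1882]) cube([402, 43, 33]);
translate([311, 216, 2198]) cube([402, 43, 33]);


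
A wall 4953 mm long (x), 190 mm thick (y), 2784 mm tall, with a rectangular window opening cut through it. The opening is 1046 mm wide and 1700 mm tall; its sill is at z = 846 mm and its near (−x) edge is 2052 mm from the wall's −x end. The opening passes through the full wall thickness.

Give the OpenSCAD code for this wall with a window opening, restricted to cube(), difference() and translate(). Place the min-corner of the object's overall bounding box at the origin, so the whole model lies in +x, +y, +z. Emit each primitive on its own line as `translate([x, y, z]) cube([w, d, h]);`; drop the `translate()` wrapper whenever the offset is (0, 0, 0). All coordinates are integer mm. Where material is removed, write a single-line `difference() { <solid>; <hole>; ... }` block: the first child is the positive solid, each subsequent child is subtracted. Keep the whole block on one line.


difference() { cube([4953, 190, 2784]); translate([2052, 0, 846]) cube([1046, 190, 1700]); }


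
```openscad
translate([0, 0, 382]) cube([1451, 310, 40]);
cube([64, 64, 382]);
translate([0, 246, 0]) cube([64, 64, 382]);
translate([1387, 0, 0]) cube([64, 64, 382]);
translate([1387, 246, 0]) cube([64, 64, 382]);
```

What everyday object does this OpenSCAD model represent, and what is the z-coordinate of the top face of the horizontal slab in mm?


A bench. The seat-top height is 422 mm.

A long slab on four corner posts — a bench. The slab sits at z = 382 with thickness 40, so the top is 382 + 40 = 422 mm.


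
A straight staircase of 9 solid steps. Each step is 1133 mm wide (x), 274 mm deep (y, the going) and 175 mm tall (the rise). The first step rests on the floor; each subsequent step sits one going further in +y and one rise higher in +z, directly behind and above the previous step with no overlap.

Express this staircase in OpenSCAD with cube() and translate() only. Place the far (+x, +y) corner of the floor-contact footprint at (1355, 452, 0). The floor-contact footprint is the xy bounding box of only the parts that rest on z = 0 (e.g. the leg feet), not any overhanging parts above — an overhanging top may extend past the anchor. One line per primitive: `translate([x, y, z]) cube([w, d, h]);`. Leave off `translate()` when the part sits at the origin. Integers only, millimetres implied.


translate([222, 178, 0]) cube([1133, 274, 175]);
translate([222, 452, 175]) cube([1133, 274, 175]);
translate([222, 726, 350]) cube([1133, 274, 175]);
translate([222, 1000, 525]) cube([1133, 274, 175]);
translate([222, 1274, 700]) cube([1133, 274, 175]);
translate([222, 1548, 875]) cube([1133, 274, 175]);
translate([222, 1822, 1050]) cube([1133, 274, 175]);
translate([222, 2096, 1225]) cube([1133, 274, 175]);
translate([222, 2370, 1400]) cube([1133, 274, 175]);


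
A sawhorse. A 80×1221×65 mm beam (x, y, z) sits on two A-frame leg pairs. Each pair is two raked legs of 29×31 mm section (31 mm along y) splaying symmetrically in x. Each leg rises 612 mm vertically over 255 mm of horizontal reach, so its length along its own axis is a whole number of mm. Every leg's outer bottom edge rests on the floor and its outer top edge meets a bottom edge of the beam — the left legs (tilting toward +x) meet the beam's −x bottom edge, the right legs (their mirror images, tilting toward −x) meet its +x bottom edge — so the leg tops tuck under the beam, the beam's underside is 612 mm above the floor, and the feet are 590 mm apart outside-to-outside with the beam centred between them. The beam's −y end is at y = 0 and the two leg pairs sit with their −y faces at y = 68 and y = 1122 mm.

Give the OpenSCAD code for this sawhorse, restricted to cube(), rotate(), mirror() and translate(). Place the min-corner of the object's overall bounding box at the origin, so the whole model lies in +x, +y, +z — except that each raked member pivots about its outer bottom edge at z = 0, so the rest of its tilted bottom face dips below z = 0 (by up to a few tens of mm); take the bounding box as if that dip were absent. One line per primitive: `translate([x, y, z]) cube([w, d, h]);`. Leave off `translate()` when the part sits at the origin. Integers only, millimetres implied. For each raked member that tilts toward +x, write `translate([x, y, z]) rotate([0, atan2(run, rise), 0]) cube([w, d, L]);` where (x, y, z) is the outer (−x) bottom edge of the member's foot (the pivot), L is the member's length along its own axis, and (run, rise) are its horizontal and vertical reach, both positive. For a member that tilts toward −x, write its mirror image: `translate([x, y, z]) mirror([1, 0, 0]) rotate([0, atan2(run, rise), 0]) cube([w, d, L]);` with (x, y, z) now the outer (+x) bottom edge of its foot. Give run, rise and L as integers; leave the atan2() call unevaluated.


translate([255, 0, 612]) cube([80, 1221, 65]);
translate([0, 68, 0]) rotate([0, atan2(255, 612), 0]) cube([29, 31, 663]);
translate([590, 68, 0]) mirror([1, 0, 0]) rotate([0, atan2(255, 612), 0]) cube([29, 31, 663]);
translate([0, 1122, 0]) rotate([0, atan2(255, 612), 0]) cube([29, 31, 663]);
translate([590, 1122, 0]) mirror([1, 0, 0]) rotate([0, atan2(255, 612), 0]) cube([29, 31, 663]);


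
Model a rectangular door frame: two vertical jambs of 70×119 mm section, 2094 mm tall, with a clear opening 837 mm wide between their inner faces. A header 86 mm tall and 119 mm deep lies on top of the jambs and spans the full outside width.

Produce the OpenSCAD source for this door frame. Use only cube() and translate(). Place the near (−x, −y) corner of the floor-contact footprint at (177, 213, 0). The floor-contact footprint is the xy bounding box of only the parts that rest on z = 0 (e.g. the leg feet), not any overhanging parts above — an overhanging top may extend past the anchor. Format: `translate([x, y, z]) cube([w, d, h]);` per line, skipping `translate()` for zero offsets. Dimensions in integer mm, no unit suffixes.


translate([177, 213, 0]) cube([70, 119, 2094]);
translate([1084, 213, 0]) cube([70, 119, 2094]);
translate([177, 213, 2094]) cube([977, 119, 86]);


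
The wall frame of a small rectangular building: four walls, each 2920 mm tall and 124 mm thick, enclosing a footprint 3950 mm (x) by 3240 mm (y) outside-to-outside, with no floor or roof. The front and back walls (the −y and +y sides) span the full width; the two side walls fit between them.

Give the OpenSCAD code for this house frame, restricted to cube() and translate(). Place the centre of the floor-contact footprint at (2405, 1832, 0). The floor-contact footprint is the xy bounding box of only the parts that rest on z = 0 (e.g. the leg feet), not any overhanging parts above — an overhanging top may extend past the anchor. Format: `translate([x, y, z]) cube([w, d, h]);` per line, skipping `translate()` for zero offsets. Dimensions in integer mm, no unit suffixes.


translate([430, 212, 0]) cube([3950, 124, 2920]);
translate([430, 3328, 0]) cube([3950, 124, 2920]);
translate([430, 336, 0]) cube([124, 2992, 2920]);
translate([4256, 336, 0]) cube([124, 2992, 2920]);


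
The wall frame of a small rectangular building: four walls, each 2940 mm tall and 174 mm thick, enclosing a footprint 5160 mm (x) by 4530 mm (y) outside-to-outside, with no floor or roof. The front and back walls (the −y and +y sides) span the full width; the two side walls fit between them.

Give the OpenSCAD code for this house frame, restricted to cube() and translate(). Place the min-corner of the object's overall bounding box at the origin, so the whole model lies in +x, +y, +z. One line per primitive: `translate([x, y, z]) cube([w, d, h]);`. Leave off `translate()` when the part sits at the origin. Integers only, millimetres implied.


cube([5160, 174, 2940]);
translate([0, 4356, 0]) cube([5160, 174, 2940]);
translate([0, 174, 0]) cube([174, 4182, 2940]);
translate([4986, 174, 0]) cube([174, 4182, 2940]);


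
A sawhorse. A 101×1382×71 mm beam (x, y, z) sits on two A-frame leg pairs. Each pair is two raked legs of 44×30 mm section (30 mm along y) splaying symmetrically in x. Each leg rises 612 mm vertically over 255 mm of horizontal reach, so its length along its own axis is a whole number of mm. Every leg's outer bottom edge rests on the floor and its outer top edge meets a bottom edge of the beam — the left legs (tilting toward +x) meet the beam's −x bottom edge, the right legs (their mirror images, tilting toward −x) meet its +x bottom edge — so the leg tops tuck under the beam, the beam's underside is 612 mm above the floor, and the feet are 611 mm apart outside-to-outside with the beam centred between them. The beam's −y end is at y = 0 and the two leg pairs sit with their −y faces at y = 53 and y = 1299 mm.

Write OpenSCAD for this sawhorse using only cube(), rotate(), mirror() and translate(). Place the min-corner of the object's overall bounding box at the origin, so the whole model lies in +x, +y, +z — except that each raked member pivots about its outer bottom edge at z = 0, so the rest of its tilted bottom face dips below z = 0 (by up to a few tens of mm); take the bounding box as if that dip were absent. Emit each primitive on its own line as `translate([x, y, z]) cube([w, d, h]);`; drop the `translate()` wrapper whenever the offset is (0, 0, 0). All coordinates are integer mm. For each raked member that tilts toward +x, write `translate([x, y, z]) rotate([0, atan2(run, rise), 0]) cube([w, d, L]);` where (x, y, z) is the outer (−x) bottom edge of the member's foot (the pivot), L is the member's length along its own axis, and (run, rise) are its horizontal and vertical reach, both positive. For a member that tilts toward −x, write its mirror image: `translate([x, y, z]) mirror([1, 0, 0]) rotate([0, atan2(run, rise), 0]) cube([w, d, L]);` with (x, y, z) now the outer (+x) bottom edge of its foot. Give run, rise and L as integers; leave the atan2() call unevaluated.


translate([255, 0, 612]) cube([101, 1382, 71]);
translate([0, 53, 0]) rotate([0, atan2(255, 612), 0]) cube([44, 30, 663]);
translate([611, 53, 0]) mirror([1, 0, 0]) rotate([0, atan2(255, 612), 0]) cube([44, 30, 663]);
translate([0, 1299, 0]) rotate([0, atan2(255, 612), 0]) cube([44, 30, 663]);
translate([611, 1299, 0]) mirror([1, 0, 0]) rotate([0, atan2(255, 612), 0]) cube([44, 30, 663]);


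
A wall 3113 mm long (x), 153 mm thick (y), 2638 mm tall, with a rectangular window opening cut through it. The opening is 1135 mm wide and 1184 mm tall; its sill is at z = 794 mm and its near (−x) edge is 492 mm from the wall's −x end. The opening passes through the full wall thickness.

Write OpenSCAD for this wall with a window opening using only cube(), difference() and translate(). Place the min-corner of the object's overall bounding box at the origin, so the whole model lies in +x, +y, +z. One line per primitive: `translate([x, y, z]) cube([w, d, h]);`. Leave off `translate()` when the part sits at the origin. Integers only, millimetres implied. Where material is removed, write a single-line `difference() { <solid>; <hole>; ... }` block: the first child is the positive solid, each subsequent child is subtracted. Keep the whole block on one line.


difference() { cube([3113, 153, 2638]); translate([492, 0, 794]) cube([1135, 153, 1184]); }


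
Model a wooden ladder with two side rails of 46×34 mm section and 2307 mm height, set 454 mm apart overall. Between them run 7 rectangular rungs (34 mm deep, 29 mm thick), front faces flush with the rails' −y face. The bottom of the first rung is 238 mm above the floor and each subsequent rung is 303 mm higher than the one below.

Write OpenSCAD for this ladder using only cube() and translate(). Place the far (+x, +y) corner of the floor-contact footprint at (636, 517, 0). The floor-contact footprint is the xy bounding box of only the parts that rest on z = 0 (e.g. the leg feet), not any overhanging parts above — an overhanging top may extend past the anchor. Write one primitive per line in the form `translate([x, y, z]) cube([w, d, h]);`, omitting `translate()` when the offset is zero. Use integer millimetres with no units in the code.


translate([182, 483, 0]) cube([46, 34, 2307]);
translate([590, 483, 0]) cube([46, 34, 2307]);
translate([228, 483, 238]) cube([362, 34, 29]);
translate([228, 483, 541]) cube([362, 34, 29]);
translate([228, 483, 844]) cube([362, 34, 29]);
translate([228, 483, 1147]) cube([362, 34, 29]);
translate([228, 483, 1450]) cube([362, 34, 29]);
translate([228, 483, 1753]) cube([362, 34, 29]);
translate([228, 483, 2056]) cube([362, 34, 29]);


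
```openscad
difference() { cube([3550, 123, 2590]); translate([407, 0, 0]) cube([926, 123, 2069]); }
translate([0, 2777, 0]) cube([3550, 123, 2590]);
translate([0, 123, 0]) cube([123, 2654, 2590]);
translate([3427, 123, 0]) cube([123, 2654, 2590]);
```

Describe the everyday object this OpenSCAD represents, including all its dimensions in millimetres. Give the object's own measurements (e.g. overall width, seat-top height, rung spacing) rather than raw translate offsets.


A single room: four walls, each 2590 mm tall and 123 mm thick, enclosing an outside footprint 3550×2900 mm (x × y), no floor or roof. The front and back walls (−y and +y sides) run the full x-width; the side walls fit between their inner faces. A door opening 926 mm wide and 2069 mm tall is cut through the front wall from the floor up, its −x edge 407 mm from the wall's −x end.


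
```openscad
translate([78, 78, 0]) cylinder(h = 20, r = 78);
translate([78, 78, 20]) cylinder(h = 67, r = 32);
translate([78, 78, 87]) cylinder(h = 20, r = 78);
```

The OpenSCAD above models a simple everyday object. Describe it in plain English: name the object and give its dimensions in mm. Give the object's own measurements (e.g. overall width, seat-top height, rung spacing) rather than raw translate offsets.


A spool: two coaxial disc flanges of radius 78 mm and thickness 20 mm, joined by a core cylinder of radius 32 mm and height 67 mm. The lower flange rests on z = 0 and the three cylinders share a vertical axis.


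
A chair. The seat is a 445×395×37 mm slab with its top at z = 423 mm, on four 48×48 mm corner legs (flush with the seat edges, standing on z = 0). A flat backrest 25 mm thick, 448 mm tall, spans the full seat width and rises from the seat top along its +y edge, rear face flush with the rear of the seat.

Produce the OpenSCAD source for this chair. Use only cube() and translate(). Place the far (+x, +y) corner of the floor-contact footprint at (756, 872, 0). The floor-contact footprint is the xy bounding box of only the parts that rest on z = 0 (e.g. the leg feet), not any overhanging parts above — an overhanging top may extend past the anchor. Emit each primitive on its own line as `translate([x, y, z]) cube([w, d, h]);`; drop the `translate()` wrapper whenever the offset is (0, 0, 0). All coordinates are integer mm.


// leg_h = 423 - 37 = 386
translate([311, 477, 386]) cube([445, 395, 37]);
translate([311, 477, 0]) cube([48, 48, 386]);
translate([708, 477, 0]) cube([48, 48, 386]);
translate([311, 824, 0]) cube([48, 48, 386]);
translate([708, 824, 0]) cube([48, 48, 386]);
translate([311, 847, 423]) cube([445, 25, 448]);


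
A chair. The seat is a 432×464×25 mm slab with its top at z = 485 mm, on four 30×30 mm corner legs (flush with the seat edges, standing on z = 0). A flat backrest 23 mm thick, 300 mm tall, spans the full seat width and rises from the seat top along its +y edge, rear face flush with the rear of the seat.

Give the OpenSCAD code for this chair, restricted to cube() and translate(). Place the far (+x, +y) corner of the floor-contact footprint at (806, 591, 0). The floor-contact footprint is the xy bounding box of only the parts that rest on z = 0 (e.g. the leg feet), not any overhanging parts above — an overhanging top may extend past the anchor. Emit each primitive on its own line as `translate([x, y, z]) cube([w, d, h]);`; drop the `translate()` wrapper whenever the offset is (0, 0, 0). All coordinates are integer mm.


translate([374, 127, 460]) cube([432, 464, 25]);
translate([374, 127, 0]) cube([30, 30, 460]);
translate([776, 127, 0]) cube([30, 30, 460]);
translate([374, 561, 0]) cube([30, 30, 460]);
translate([776, 561, 0]) cube([30, 30, 460]);
translate([374, 568, 485]) cube([432, 23, 300]);


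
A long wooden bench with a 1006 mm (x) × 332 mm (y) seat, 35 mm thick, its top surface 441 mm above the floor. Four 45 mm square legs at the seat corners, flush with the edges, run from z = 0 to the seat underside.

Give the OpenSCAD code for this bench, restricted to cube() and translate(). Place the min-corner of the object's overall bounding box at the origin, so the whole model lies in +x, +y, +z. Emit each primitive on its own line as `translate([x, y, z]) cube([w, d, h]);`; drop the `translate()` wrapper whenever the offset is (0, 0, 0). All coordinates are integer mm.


translate([0, 0, 406]) cube([1006, 332, 35]);
cube([45, 45, 406]);
translate([0, 287, 0]) cube([45, 45, 406]);
translate([961, 0, 0]) cube([45, 45, 406]);
translate([961, 287, 0]) cube([45, 45, 406]);


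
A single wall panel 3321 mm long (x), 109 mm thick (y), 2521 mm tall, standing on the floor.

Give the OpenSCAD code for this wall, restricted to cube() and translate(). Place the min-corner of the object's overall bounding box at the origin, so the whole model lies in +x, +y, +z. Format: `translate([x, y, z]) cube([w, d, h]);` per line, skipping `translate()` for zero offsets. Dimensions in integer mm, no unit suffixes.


cube([3321, 109, 2521]);
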